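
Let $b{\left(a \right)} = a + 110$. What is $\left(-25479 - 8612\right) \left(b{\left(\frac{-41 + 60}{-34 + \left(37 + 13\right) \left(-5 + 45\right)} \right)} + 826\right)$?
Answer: $- \frac{62734087745}{1966} \approx -3.191 \cdot 10^{7}$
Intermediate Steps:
$b{\left(a \right)} = 110 + a$
$\left(-25479 - 8612\right) \left(b{\left(\frac{-41 + 60}{-34 + \left(37 + 13\right) \left(-5 + 45\right)} \right)} + 826\right) = \left(-25479 - 8612\right) \left(\left(110 + \frac{-41 + 60}{-34 + \left(37 + 13\right) \left(-5 + 45\right)}\right) + 826\right) = - 34091 \left(\left(110 + \frac{19}{-34 + 50 \cdot 40}\right) + 826\right) = - 34091 \left(\left(110 + \frac{19}{-34 + 2000}\right) + 826\right) = - 34091 \left(\left(110 + \frac{19}{1966}\right) + 826\right) = - 34091 \left(\frac{216279}{1966} + 826\right) = \left(-34091\right) \frac{1840195}{1966} = - \frac{62734087745}{1966}$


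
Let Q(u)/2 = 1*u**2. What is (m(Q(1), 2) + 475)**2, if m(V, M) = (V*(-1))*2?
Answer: 221841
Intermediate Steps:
Q(u) = 2*u**2 (Q(u) = 2*(1*u**2) = 2*u**2)
m(V, M) = -2*V (m(V, M) = -V*2 = -2*V)
(m(Q(1), 2) + 475)**2 = (-4*1**2 + 475)**2 = (-4 + 475)**2 = 471**2 = 221841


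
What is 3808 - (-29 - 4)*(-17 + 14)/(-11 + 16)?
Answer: 18941/5 ≈ 3788.2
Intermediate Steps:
3808 - (-29 - 4)*(-17 + 14)/(-11 + 16) = 3808 - (-33)*(-3/5) = 3808 - (-33)*(-3*⅕) = 3808 - (-33)*(-3)/5 = 3808 - 1*99/5 = 3808 - 99/5 = 18941/5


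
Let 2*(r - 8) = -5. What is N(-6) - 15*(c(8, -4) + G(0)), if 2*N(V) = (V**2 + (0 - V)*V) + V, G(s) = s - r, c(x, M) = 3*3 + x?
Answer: -351/2 ≈ -175.50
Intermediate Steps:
r = 11/2 (r = 8 + (1/2)*(-5) = 8 - 5/2 = 11/2 ≈ 5.5000)
c(x, M) = 9 + x
G(s) = -11/2 + s (G(s) = s - 1*11/2 = s - 11/2 = -11/2 + s)
N(V) = V/2 (N(V) = ((V**2 + (0 - V)*V) + V)/2 = ((V**2 + (-V)*V) + V)/2 = ((V**2 - V**2) + V)/2 = (0 + V)/2 = V/2)
N(-6) - 15*(c(8, -4) + G(0)) = (1/2)*(-6) - 15*((9 + 8) + (-11/2 + 0)) = -3 - 15*(17 - 11/2) = -3 - 15*23/2 = -3 - 345/2 = -351/2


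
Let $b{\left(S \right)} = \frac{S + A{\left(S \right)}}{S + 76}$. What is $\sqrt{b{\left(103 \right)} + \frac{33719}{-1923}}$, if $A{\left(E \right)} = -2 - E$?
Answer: $\frac{i \sqrt{2078914749699}}{344217} \approx 4.1888 i$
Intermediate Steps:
$b{\left(S \right)} = - \frac{2}{76 + S}$ ($b{\left(S \right)} = \frac{S - \left(2 + S\right)}{S + 76} = - \frac{2}{76 + S}$)
$\sqrt{b{\left(103 \right)} + \frac{33719}{-1923}} = \sqrt{- \frac{2}{76 + 103} + \frac{33719}{-1923}} = \sqrt{- \frac{2}{179} + 33719 \left(- \frac{1}{1923}\right)} = \sqrt{\left(-2\right) \frac{1}{179} - \frac{33719}{1923}} = \sqrt{- \frac{2}{179} - \frac{33719}{1923}} = \sqrt{- \frac{6039547}{344217}} = \frac{i \sqrt{2078914749699}}{344217}$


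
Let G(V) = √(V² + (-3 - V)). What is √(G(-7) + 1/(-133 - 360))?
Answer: √(-493 + 243049*√53)/493 ≈ 2.6978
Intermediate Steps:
G(V) = √(-3 + V² - V)
√(G(-7) + 1/(-133 - 360)) = √(√(-3 + (-7)² - 1*(-7)) + 1/(-133 - 360)) = √(√(-3 + 49 + 7) + 1/(-493)) = √(√53 - 1/493) = √(-1/493 + √53)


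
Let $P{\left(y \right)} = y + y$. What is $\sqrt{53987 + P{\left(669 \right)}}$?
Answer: $5 \sqrt{2213} \approx 235.21$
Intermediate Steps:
$P{\left(y \right)} = 2 y$
$\sqrt{53987 + P{\left(669 \right)}} = \sqrt{53987 + 2 \cdot 669} = \sqrt{53987 + 1338} = \sqrt{55325} = 5 \sqrt{2213}$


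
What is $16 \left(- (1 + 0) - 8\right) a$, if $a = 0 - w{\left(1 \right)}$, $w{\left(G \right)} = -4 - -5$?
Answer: $144$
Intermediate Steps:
$w{\left(G \right)} = 1$ ($w{\left(G \right)} = -4 + 5 = 1$)
$a = -1$ ($a = 0 - 1 = -1$)
$16 \left(- (1 + 0) - 8\right) a = 16 \left(- (1 + 0) - 8\right) \left(-1\right) = 16 \left(\left(-1\right) 1 - 8\right) \left(-1\right) = 16 \left(-1 - 8\right) \left(-1\right) = 16 \left(-9\right) \left(-1\right) = \left(-144\right) \left(-1\right) = 144$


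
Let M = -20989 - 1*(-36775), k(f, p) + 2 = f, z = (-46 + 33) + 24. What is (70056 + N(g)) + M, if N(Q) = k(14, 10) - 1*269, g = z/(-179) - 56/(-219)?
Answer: 85585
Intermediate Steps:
z = 11 (z = -13 + 24 = 11)
k(f, p) = -2 + f
g = 7615/39201 (g = 11/(-179) - 56/(-219) = 11*(-1/179) - 56*(-1/219) = -11/179 + 56/219 = 7615/39201 ≈ 0.19426)
M = 15786 (M = -20989 + 36775 = 15786)
N(Q) = -257 (N(Q) = (-2 + 14) - 1*269 = 12 - 269 = -257)
(70056 + N(g)) + M = (70056 - 257) + 15786 = 69799 + 15786 = 85585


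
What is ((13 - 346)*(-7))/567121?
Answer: 2331/567121 ≈ 0.0041102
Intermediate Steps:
((13 - 346)*(-7))/567121 = -333*(-7)*(1/567121) = 2331*(1/567121) = 2331/567121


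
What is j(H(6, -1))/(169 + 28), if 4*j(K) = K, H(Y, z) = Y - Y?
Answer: 0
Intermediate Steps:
H(Y, z) = 0
j(K) = K/4
j(H(6, -1))/(169 + 28) = ((1/4)*0)/(169 + 28) = 0/197 = (1/197)*0 = 0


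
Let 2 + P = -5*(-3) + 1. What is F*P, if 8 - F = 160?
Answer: -2128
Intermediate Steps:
F = -152 (F = 8 - 1*160 = 8 - 160 = -152)
P = 14 (P = -2 + (-5*(-3) + 1) = -2 + (15 + 1) = -2 + 16 = 14)
F*P = -152*14 = -2128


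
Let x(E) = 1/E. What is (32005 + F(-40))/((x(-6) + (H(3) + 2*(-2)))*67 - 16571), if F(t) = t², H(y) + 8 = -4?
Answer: -40326/21185 ≈ -1.9035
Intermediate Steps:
H(y) = -12 (H(y) = -8 - 4 = -12)
(32005 + F(-40))/((x(-6) + (H(3) + 2*(-2)))*67 - 16571) = (32005 + (-40)²)/((1/(-6) + (-12 + 2*(-2)))*67 - 16571) = (32005 + 1600)/((-⅙ + (-12 - 4))*67 - 16571) = 33605/((-⅙ - 16)*67 - 16571) = 33605/(-97/6*67 - 16571) = 33605/(-6499/6 - 16571) = 33605/(-105925/6) = 33605*(-6/105925) = -40326/21185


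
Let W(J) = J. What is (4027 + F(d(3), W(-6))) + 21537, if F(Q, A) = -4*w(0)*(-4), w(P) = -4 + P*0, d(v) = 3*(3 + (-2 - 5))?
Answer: 25500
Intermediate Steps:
d(v) = -12 (d(v) = 3*(3 - 7) = 3*(-4) = -12)
w(P) = -4 (w(P) = -4 + 0 = -4)
F(Q, A) = -64 (F(Q, A) = -4*(-4)*(-4) = 16*(-4) = -64)
(4027 + F(d(3), W(-6))) + 21537 = (4027 - 64) + 21537 = 3963 + 21537 = 25500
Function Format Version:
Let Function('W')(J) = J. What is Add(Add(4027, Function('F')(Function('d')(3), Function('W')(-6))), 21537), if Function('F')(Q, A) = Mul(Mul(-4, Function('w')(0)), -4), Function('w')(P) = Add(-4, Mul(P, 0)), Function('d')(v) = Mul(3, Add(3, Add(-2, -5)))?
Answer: 25500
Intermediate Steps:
Function('d')(v) = -12 (Function('d')(v) = Mul(3, Add(3, -7)) = Mul(3, -4) = -12)
Function('w')(P) = -4 (Function('w')(P) = Add(-4, 0) = -4)
Function('F')(Q, A) = -64 (Function('F')(Q, A) = Mul(Mul(-4, -4), -4) = Mul(16, -4) = -64)
Add(Add(4027, Function('F')(Function('d')(3), Function('W')(-6))), 21537) = Add(Add(4027, -64), 21537) = Add(3963, 21537) = 25500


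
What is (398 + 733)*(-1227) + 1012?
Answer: -1386725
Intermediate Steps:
(398 + 733)*(-1227) + 1012 = 1131*(-1227) + 1012 = -1387737 + 1012 = -1386725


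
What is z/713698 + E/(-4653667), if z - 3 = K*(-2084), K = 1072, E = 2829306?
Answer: -12415771526603/3321312830566 ≈ -3.7382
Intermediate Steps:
z = -2234045 (z = 3 + 1072*(-2084) = 3 - 2234048 = -2234045)
z/713698 + E/(-4653667) = -2234045/713698 + 2829306/(-4653667) = -2234045*1/713698 + 2829306*(-1/4653667) = -2234045/713698 - 2829306/4653667 = -12415771526603/3321312830566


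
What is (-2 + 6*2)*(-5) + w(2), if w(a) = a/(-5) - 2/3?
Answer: -766/15 ≈ -51.067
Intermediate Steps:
w(a) = -⅔ - a/5 (w(a) = a*(-⅕) - 2*⅓ = -a/5 - ⅔ = -⅔ - a/5)
(-2 + 6*2)*(-5) + w(2) = (-2 + 6*2)*(-5) + (-⅔ - ⅕*2) = (-2 + 12)*(-5) + (-⅔ - ⅖) = 10*(-5) - 16/15 = -50 - 16/15 = -766/15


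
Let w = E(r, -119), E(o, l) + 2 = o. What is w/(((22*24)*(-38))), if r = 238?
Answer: -59/5016 ≈ -0.011762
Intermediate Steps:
E(o, l) = -2 + o
w = 236 (w = -2 + 238 = 236)
w/(((22*24)*(-38))) = 236/(((22*24)*(-38))) = 236/((528*(-38))) = 236/(-20064) = 236*(-1/20064) = -59/5016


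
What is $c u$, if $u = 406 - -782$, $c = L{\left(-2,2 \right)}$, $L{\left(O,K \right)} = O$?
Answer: $-2376$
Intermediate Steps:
$c = -2$
$u = 1188$ ($u = 406 + 782 = 1188$)
$c u = \left(-2\right) 1188 = -2376$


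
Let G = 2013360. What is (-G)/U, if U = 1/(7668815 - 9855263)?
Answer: 4402106945280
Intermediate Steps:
U = -1/2186448 (U = 1/(-2186448) = -1/2186448 ≈ -4.5736e-7)
(-G)/U = (-1*2013360)/(-1/2186448) = -2013360*(-2186448) = 4402106945280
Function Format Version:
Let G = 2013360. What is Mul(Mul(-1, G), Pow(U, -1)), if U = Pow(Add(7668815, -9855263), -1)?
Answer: 4402106945280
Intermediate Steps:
U = Rational(-1, 2186448) (U = Pow(-2186448, -1) = Rational(-1, 2186448) ≈ -4.5736e-7)
Mul(Mul(-1, G), Pow(U, -1)) = Mul(Mul(-1, 2013360), Pow(Rational(-1, 2186448), -1)) = Mul(-2013360, -2186448) = 4402106945280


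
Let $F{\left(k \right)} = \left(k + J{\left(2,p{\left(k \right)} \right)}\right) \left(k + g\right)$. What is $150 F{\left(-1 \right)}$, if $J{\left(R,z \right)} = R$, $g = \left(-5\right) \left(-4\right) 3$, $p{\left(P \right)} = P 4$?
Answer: $8850$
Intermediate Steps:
$p{\left(P \right)} = 4 P$
$g = 60$ ($g = 20 \cdot 3 = 60$)
$F{\left(k \right)} = \left(2 + k\right) \left(60 + k\right)$ ($F{\left(k \right)} = \left(k + 2\right) \left(k + 60\right) = \left(2 + k\right) \left(60 + k\right)$)
$150 F{\left(-1 \right)} = 150 \left(120 + \left(-1\right)^{2} + 62 \left(-1\right)\right) = 150 \left(120 + 1 - 62\right) = 150 \cdot 59 = 8850$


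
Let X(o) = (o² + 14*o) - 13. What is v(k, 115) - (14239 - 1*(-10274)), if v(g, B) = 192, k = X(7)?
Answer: -24321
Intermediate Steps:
X(o) = -13 + o² + 14*o
k = 134 (k = -13 + 7² + 14*7 = -13 + 49 + 98 = 134)
v(k, 115) - (14239 - 1*(-10274)) = 192 - (14239 - 1*(-10274)) = 192 - (14239 + 10274) = 192 - 1*24513 = 192 - 24513 = -24321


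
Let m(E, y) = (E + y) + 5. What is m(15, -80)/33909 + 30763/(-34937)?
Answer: -348412929/394892911 ≈ -0.88230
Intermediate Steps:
m(E, y) = 5 + E + y
m(15, -80)/33909 + 30763/(-34937) = (5 + 15 - 80)/33909 + 30763/(-34937) = -60*1/33909 + 30763*(-1/34937) = -20/11303 - 30763/34937 = -348412929/394892911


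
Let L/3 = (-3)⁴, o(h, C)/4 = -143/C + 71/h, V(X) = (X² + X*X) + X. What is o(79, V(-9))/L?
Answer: -1736/2937141 ≈ -0.00059105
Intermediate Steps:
V(X) = X + 2*X² (V(X) = (X² + X²) + X = 2*X² + X = X + 2*X²)
o(h, C) = -572/C + 284/h (o(h, C) = 4*(-143/C + 71/h) = -572/C + 284/h)
L = 243 (L = 3*(-3)⁴ = 3*81 = 243)
o(79, V(-9))/L = (-572*(-1/(9*(1 + 2*(-9)))) + 284/79)/243 = (-572*(-1/(9*(1 - 18))) + 284*(1/79))*(1/243) = (-572/((-9*(-17))) + 284/79)*(1/243) = (-572/153 + 284/79)*(1/243) = -1736/12087*1/243 = -1736/2937141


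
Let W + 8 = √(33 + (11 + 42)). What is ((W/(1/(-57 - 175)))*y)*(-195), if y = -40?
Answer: 14476800 - 1809600*√86 ≈ -2.3047e+6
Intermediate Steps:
W = -8 + √86 (W = -8 + √(33 + (11 + 42)) = -8 + √(33 + 53) = -8 + √86 ≈ 1.2736)
((W/(1/(-57 - 175)))*y)*(-195) = (((-8 + √86)/(1/(-57 - 175)))*(-40))*(-195) = (((-8 + √86)/(1/(-232)))*(-40))*(-195) = (((-8 + √86)/(-1/232))*(-40))*(-195) = (((-8 + √86)*(-232))*(-40))*(-195) = ((1856 - 232*√86)*(-40))*(-195) = (-74240 + 9280*√86)*(-195) = 14476800 - 1809600*√86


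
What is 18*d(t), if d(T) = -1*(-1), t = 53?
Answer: 18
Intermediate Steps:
d(T) = 1
18*d(t) = 18*1 = 18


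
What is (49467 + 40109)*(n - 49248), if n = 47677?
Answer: -140723896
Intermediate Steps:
(49467 + 40109)*(n - 49248) = (49467 + 40109)*(47677 - 49248) = 89576*(-1571) = -140723896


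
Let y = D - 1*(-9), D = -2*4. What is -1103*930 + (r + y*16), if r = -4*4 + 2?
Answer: -1025788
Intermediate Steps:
D = -8
r = -14 (r = -16 + 2 = -14)
y = 1 (y = -8 - 1*(-9) = -8 + 9 = 1)
-1103*930 + (r + y*16) = -1103*930 + (-14 + 1*16) = -1025790 + (-14 + 16) = -1025790 + 2 = -1025788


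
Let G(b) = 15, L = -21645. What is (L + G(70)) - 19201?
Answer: -40831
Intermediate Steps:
(L + G(70)) - 19201 = (-21645 + 15) - 19201 = -21630 - 19201 = -40831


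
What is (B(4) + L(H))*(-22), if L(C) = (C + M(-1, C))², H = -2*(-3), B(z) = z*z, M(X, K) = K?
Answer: -3520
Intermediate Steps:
B(z) = z²
H = 6
L(C) = 4*C² (L(C) = (C + C)² = (2*C)² = 4*C²)
(B(4) + L(H))*(-22) = (4² + 4*6²)*(-22) = (16 + 4*36)*(-22) = (16 + 144)*(-22) = 160*(-22) = -3520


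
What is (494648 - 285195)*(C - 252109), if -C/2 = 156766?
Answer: -118475204373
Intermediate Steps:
C = -313532 (C = -2*156766 = -313532)
(494648 - 285195)*(C - 252109) = (494648 - 285195)*(-313532 - 252109) = 209453*(-565641) = -118475204373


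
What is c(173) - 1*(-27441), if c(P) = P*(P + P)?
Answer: 87299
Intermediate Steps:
c(P) = 2*P² (c(P) = P*(2*P) = 2*P²)
c(173) - 1*(-27441) = 2*173² - 1*(-27441) = 2*29929 + 27441 = 59858 + 27441 = 87299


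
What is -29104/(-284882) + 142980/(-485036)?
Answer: -3326992577/17272253219 ≈ -0.19262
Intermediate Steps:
-29104/(-284882) + 142980/(-485036) = -29104*(-1/284882) + 142980*(-1/485036) = 14552/142441 - 35745/121259 = -3326992577/17272253219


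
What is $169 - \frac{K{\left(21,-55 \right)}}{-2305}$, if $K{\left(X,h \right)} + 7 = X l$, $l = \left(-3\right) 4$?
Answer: $\frac{389286}{2305} \approx 168.89$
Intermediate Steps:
$l = -12$
$K{\left(X,h \right)} = -7 - 12 X$ ($K{\left(X,h \right)} = -7 + X \left(-12\right) = -7 - 12 X$)
$169 - \frac{K{\left(21,-55 \right)}}{-2305} = 169 - \frac{-7 - 252}{-2305} = 169 - \left(-7 - 252\right) \left(- \frac{1}{2305}\right) = 169 - \left(-259\right) \left(- \frac{1}{2305}\right) = 169 - \frac{259}{2305} = \frac{389286}{2305}$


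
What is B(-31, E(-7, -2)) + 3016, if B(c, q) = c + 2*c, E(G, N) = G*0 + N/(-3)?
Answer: 2923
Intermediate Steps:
E(G, N) = -N/3 (E(G, N) = 0 + N*(-1/3) = 0 - N/3 = -N/3)
B(c, q) = 3*c
B(-31, E(-7, -2)) + 3016 = 3*(-31) + 3016 = -93 + 3016 = 2923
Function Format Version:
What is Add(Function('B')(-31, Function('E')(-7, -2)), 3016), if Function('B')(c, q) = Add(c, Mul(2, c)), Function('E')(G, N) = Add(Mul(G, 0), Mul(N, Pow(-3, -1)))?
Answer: 2923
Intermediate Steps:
Function('E')(G, N) = Mul(Rational(-1, 3), N) (Function('E')(G, N) = Add(0, Mul(N, Rational(-1, 3))) = Add(0, Mul(Rational(-1, 3), N)) = Mul(Rational(-1, 3), N))
Function('B')(c, q) = Mul(3, c)
Add(Function('B')(-31, Function('E')(-7, -2)), 3016) = Add(Mul(3, -31), 3016) = Add(-93, 3016) = 2923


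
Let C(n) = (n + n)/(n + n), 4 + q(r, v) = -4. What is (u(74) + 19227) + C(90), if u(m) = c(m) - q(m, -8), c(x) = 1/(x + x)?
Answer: 2846929/148 ≈ 19236.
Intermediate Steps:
q(r, v) = -8 (q(r, v) = -4 - 4 = -8)
c(x) = 1/(2*x)
C(n) = 1 (C(n) = (2*n)/((2*n)) = (2*n)*(1/(2*n)) = 1)
u(m) = 8 + 1/(2*m) (u(m) = 1/(2*m) - 1*(-8) = 1/(2*m) + 8 = 8 + 1/(2*m))
(u(74) + 19227) + C(90) = ((8 + (½)/74) + 19227) + 1 = ((8 + (½)*(1/74)) + 19227) + 1 = ((8 + 1/148) + 19227) + 1 = (1185/148 + 19227) + 1 = 2846781/148 + 1 = 2846929/148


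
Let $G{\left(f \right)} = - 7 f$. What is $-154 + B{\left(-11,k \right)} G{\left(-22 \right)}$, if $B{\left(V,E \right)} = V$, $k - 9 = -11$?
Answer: $-1848$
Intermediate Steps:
$k = -2$ ($k = 9 - 11 = -2$)
$-154 + B{\left(-11,k \right)} G{\left(-22 \right)} = -154 - 11 \left(\left(-7\right) \left(-22\right)\right) = -154 - 1694 = -1848$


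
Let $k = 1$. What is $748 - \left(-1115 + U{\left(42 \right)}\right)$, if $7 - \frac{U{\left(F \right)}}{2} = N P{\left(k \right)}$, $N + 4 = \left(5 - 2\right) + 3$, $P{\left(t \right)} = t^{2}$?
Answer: $1853$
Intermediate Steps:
$N = 2$ ($N = -4 + \left(\left(5 - 2\right) + 3\right) = -4 + \left(3 + 3\right) = -4 + 6 = 2$)
$U{\left(F \right)} = 10$ ($U{\left(F \right)} = 14 - 2 \cdot 2 \cdot 1^{2} = 14 - 2 \cdot 2 \cdot 1 = 14 - 4 = 10$)
$748 - \left(-1115 + U{\left(42 \right)}\right) = 748 - \left(-1115 + 10\right) = 748 - -1105 = 748 + 1105 = 1853$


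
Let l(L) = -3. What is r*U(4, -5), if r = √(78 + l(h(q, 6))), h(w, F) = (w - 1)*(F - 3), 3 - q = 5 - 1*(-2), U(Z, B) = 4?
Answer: 20*√3 ≈ 34.641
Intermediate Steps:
q = -4 (q = 3 - (5 - 1*(-2)) = 3 - (5 + 2) = 3 - 1*7 = 3 - 7 = -4)
h(w, F) = (-1 + w)*(-3 + F)
r = 5*√3 (r = √(78 - 3) = √75 = 5*√3 ≈ 8.6602)
r*U(4, -5) = (5*√3)*4 = 20*√3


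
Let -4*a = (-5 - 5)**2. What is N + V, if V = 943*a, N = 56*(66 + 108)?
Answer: -13831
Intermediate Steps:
a = -25 (a = -(-5 - 5)**2/4 = -1/4*(-10)**2 = -1/4*100 = -25)
N = 9744 (N = 56*174 = 9744)
V = -23575 (V = 943*(-25) = -23575)
N + V = 9744 - 23575 = -13831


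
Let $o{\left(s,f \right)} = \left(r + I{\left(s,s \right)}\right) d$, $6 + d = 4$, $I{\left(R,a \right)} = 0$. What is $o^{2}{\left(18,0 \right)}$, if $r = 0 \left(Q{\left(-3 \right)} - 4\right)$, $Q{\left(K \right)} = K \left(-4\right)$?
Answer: $0$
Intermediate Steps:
$Q{\left(K \right)} = - 4 K$
$r = 0$ ($r = 0 \left(\left(-4\right) \left(-3\right) - 4\right) = 0 \left(12 - 4\right) = 0 \cdot 8 = 0$)
$d = -2$ ($d = -6 + 4 = -2$)
$o{\left(s,f \right)} = 0$ ($o{\left(s,f \right)} = \left(0 + 0\right) \left(-2\right) = 0 \left(-2\right) = 0$)
$o^{2}{\left(18,0 \right)} = 0^{2} = 0$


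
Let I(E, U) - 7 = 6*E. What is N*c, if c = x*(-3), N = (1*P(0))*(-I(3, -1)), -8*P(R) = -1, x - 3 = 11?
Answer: 525/4 ≈ 131.25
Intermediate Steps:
x = 14 (x = 3 + 11 = 14)
P(R) = 1/8 (P(R) = -1/8*(-1) = 1/8)
I(E, U) = 7 + 6*E
N = -25/8 (N = (1*(1/8))*(-(7 + 6*3)) = (-(7 + 18))/8 = (-1*25)/8 = (1/8)*(-25) = -25/8 ≈ -3.1250)
c = -42 (c = 14*(-3) = -42)
N*c = -25/8*(-42) = 525/4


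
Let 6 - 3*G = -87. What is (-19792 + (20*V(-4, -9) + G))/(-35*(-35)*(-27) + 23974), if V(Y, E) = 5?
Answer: 19661/9101 ≈ 2.1603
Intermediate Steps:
G = 31 (G = 2 - ⅓*(-87) = 2 + 29 = 31)
(-19792 + (20*V(-4, -9) + G))/(-35*(-35)*(-27) + 23974) = (-19792 + (20*5 + 31))/(-35*(-35)*(-27) + 23974) = (-19792 + (100 + 31))/(1225*(-27) + 23974) = (-19792 + 131)/(-33075 + 23974) = -19661/(-9101) = -19661*(-1/9101) = 19661/9101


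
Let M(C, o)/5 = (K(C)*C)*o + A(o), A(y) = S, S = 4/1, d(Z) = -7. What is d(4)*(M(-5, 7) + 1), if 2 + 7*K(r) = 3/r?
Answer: -602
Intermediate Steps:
S = 4 (S = 4*1 = 4)
K(r) = -2/7 + 3/(7*r) (K(r) = -2/7 + (3/r)/7 = -2/7 + 3/(7*r))
A(y) = 4
M(C, o) = 20 + 5*o*(3/7 - 2*C/7) (M(C, o) = 5*((((3 - 2*C)/(7*C))*C)*o + 4) = 5*((3/7 - 2*C/7)*o + 4) = 5*(o*(3/7 - 2*C/7) + 4) = 5*(4 + o*(3/7 - 2*C/7)) = 20 + 5*o*(3/7 - 2*C/7))
d(4)*(M(-5, 7) + 1) = -7*((20 - 5/7*7*(-3 + 2*(-5))) + 1) = -7*((20 - 5/7*7*(-3 - 10)) + 1) = -7*((20 - 5/7*7*(-13)) + 1) = -7*((20 + 65) + 1) = -7*(85 + 1) = -7*86 = -602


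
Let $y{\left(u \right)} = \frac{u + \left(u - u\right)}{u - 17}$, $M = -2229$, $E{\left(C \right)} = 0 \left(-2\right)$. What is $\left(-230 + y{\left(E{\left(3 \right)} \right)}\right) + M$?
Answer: $-2459$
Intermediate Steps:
$E{\left(C \right)} = 0$
$y{\left(u \right)} = \frac{u}{-17 + u}$ ($y{\left(u \right)} = \frac{u + 0}{-17 + u} = \frac{u}{-17 + u}$)
$\left(-230 + y{\left(E{\left(3 \right)} \right)}\right) + M = \left(-230 + \frac{0}{-17 + 0}\right) - 2229 = \left(-230 + \frac{0}{-17}\right) - 2229 = \left(-230 + 0 \left(- \frac{1}{17}\right)\right) - 2229 = \left(-230 + 0\right) - 2229 = -230 - 2229 = -2459$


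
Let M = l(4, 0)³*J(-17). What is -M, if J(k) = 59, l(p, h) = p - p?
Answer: 0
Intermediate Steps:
l(p, h) = 0
M = 0 (M = 0³*59 = 0*59 = 0)
-M = -1*0 = 0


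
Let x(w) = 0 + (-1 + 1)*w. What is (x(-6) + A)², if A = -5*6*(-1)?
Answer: 900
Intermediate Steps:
A = 30 (A = -30*(-1) = 30)
x(w) = 0 (x(w) = 0 + 0*w = 0 + 0 = 0)
(x(-6) + A)² = (0 + 30)² = 30² = 900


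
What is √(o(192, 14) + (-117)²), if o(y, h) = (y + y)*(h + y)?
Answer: √92793 ≈ 304.62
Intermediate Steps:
o(y, h) = 2*y*(h + y) (o(y, h) = (2*y)*(h + y) = 2*y*(h + y))
√(o(192, 14) + (-117)²) = √(2*192*(14 + 192) + (-117)²) = √(2*192*206 + 13689) = √(79104 + 13689) = √92793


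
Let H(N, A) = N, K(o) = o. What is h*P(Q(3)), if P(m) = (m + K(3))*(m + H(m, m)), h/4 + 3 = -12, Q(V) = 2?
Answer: -1200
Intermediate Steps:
h = -60 (h = -12 + 4*(-12) = -12 - 48 = -60)
P(m) = 2*m*(3 + m) (P(m) = (m + 3)*(m + m) = (3 + m)*(2*m) = 2*m*(3 + m))
h*P(Q(3)) = -120*2*(3 + 2) = -120*2*5 = -60*20 = -1200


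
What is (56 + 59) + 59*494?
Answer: 29261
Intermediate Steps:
(56 + 59) + 59*494 = 115 + 29146 = 29261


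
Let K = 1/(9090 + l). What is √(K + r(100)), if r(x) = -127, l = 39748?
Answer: 5*I*√12116561286/48838 ≈ 11.269*I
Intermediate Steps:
K = 1/48838 (K = 1/(9090 + 39748) = 1/48838 ≈ 2.0476e-5)
√(K + r(100)) = √(1/48838 - 127) = √(-6202425/48838) = 5*I*√12116561286/48838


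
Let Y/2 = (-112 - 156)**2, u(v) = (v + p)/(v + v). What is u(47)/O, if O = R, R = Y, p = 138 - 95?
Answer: 45/6751456 ≈ 6.6652e-6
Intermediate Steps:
p = 43
u(v) = (43 + v)/(2*v) (u(v) = (v + 43)/(v + v) = (43 + v)/((2*v)) = (43 + v)*(1/(2*v)) = (43 + v)/(2*v))
Y = 143648 (Y = 2*(-112 - 156)**2 = 2*(-268)**2 = 2*71824 = 143648)
R = 143648
O = 143648
u(47)/O = ((1/2)*(43 + 47)/47)/143648 = ((1/2)*(1/47)*90)*(1/143648) = (45/47)*(1/143648) = 45/6751456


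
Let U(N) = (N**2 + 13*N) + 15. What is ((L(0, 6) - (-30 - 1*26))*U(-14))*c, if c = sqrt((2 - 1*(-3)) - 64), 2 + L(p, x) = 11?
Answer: 1885*I*sqrt(59) ≈ 14479.0*I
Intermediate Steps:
L(p, x) = 9 (L(p, x) = -2 + 11 = 9)
c = I*sqrt(59) (c = sqrt((2 + 3) - 64) = sqrt(5 - 64) = sqrt(-59) = I*sqrt(59) ≈ 7.6811*I)
U(N) = 15 + N**2 + 13*N
((L(0, 6) - (-30 - 1*26))*U(-14))*c = ((9 - (-30 - 1*26))*(15 + (-14)**2 + 13*(-14)))*(I*sqrt(59)) = ((9 - (-30 - 26))*(15 + 196 - 182))*(I*sqrt(59)) = ((9 - 1*(-56))*29)*(I*sqrt(59)) = ((9 + 56)*29)*(I*sqrt(59)) = (65*29)*(I*sqrt(59)) = 1885*(I*sqrt(59)) = 1885*I*sqrt(59)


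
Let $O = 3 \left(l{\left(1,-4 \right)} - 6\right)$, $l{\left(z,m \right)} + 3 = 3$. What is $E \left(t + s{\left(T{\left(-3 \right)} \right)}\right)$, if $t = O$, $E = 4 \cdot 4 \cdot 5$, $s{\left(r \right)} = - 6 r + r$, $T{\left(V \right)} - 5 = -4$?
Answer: $-1840$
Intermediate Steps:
$T{\left(V \right)} = 1$ ($T{\left(V \right)} = 5 - 4 = 1$)
$s{\left(r \right)} = - 5 r$
$E = 80$ ($E = 16 \cdot 5 = 80$)
$l{\left(z,m \right)} = 0$ ($l{\left(z,m \right)} = -3 + 3 = 0$)
$O = -18$ ($O = 3 \left(0 - 6\right) = 3 \left(-6\right) = -18$)
$t = -18$
$E \left(t + s{\left(T{\left(-3 \right)} \right)}\right) = 80 \left(-18 - 5\right) = 80 \left(-23\right) = -1840$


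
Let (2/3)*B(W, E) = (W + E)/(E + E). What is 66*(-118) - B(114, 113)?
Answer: -3520857/452 ≈ -7789.5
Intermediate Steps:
B(W, E) = 3*(E + W)/(4*E) (B(W, E) = 3*((W + E)/(E + E))/2 = 3*((E + W)/((2*E)))/2 = 3*((E + W)*(1/(2*E)))/2 = 3*((E + W)/(2*E))/2 = 3*(E + W)/(4*E))
66*(-118) - B(114, 113) = 66*(-118) - 3*(113 + 114)/(4*113) = -7788 - 3*227/(4*113) = -7788 - 1*681/452 = -7788 - 681/452 = -3520857/452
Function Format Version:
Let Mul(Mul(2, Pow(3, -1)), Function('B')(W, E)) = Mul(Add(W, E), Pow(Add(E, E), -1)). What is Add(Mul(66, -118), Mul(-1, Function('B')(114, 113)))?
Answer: Rational(-3520857, 452) ≈ -7789.5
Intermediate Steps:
Function('B')(W, E) = Mul(Rational(3, 4), Pow(E, -1), Add(E, W)) (Function('B')(W, E) = Mul(Rational(3, 2), Mul(Add(W, E), Pow(Add(E, E), -1))) = Mul(Rational(3, 2), Mul(Add(E, W), Pow(Mul(2, E), -1))) = Mul(Rational(3, 2), Mul(Add(E, W), Mul(Rational(1, 2), Pow(E, -1)))) = Mul(Rational(3, 2), Mul(Rational(1, 2), Pow(E, -1), Add(E, W))) = Mul(Rational(3, 4), Pow(E, -1), Add(E, W)))
Add(Mul(66, -118), Mul(-1, Function('B')(114, 113))) = Add(Mul(66, -118), Mul(-1, Mul(Rational(3, 4), Pow(113, -1), Add(113, 114)))) = Add(-7788, Mul(-1, Mul(Rational(3, 4), Rational(1, 113), 227))) = Add(-7788, Mul(-1, Rational(681, 452))) = Add(-7788, Rational(-681, 452)) = Rational(-3520857, 452)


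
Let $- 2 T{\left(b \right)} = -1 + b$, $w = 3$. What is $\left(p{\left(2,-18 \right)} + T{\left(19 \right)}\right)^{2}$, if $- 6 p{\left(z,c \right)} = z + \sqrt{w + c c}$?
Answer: $\frac{\left(56 + \sqrt{327}\right)^{2}}{36} \approx 152.45$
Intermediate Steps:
$T{\left(b \right)} = \frac{1}{2} - \frac{b}{2}$ ($T{\left(b \right)} = - \frac{-1 + b}{2} = \frac{1}{2} - \frac{b}{2}$)
$p{\left(z,c \right)} = - \frac{z}{6} - \frac{\sqrt{3 + c^{2}}}{6}$ ($p{\left(z,c \right)} = - \frac{z + \sqrt{3 + c c}}{6} = - \frac{z + \sqrt{3 + c^{2}}}{6} = - \frac{z}{6} - \frac{\sqrt{3 + c^{2}}}{6}$)
$\left(p{\left(2,-18 \right)} + T{\left(19 \right)}\right)^{2} = \left(\left(\left(- \frac{1}{6}\right) 2 - \frac{\sqrt{3 + \left(-18\right)^{2}}}{6}\right) + \left(\frac{1}{2} - \frac{19}{2}\right)\right)^{2} = \left(\left(- \frac{1}{3} - \frac{\sqrt{3 + 324}}{6}\right) + \left(\frac{1}{2} - \frac{19}{2}\right)\right)^{2} = \left(\left(- \frac{1}{3} - \frac{\sqrt{327}}{6}\right) - 9\right)^{2} = \left(- \frac{28}{3} - \frac{\sqrt{327}}{6}\right)^{2}$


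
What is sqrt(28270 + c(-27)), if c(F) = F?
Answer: sqrt(28243) ≈ 168.06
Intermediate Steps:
sqrt(28270 + c(-27)) = sqrt(28270 - 27) = sqrt(28243)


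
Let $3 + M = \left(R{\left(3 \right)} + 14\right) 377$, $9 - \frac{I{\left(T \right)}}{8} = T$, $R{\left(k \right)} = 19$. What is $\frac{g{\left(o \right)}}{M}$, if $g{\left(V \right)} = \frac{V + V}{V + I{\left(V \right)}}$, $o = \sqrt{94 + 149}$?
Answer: $- \frac{7}{172059} - \frac{8 \sqrt{3}}{516177} \approx -6.7528 \cdot 10^{-5}$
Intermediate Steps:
$I{\left(T \right)} = 72 - 8 T$
$o = 9 \sqrt{3}$ ($o = \sqrt{243} = 9 \sqrt{3} \approx 15.588$)
$g{\left(V \right)} = \frac{2 V}{72 - 7 V}$ ($g{\left(V \right)} = \frac{V + V}{V - \left(-72 + 8 V\right)} = \frac{2 V}{72 - 7 V}$)
$M = 12438$ ($M = -3 + \left(19 + 14\right) 377 = -3 + 33 \cdot 377 = -3 + 12441 = 12438$)
$\frac{g{\left(o \right)}}{M} = \frac{\left(-2\right) 9 \sqrt{3} \frac{1}{-72 + 7 \cdot 9 \sqrt{3}}}{12438} = - \frac{2 \cdot 9 \sqrt{3}}{-72 + 63 \sqrt{3}} \cdot \frac{1}{12438} = - \frac{18 \sqrt{3}}{-72 + 63 \sqrt{3}} \cdot \frac{1}{12438} = - \frac{\sqrt{3}}{691 \left(-72 + 63 \sqrt{3}\right)}$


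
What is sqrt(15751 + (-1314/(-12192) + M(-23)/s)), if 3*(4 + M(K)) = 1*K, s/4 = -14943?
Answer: sqrt(907641042558033233)/7591044 ≈ 125.50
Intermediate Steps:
s = -59772 (s = 4*(-14943) = -59772)
M(K) = -4 + K/3 (M(K) = -4 + (1*K)/3 = -4 + K/3)
sqrt(15751 + (-1314/(-12192) + M(-23)/s)) = sqrt(15751 + (-1314/(-12192) + (-4 + (1/3)*(-23))/(-59772))) = sqrt(15751 + (-1314*(-1/12192) + (-4 - 23/3)*(-1/59772))) = sqrt(15751 + (219/2032 - 35/3*(-1/59772))) = sqrt(15751 + (219/2032 + 35/179316)) = sqrt(15751 + 9835331/91092528) = sqrt(1434808243859/91092528) = sqrt(907641042558033233)/7591044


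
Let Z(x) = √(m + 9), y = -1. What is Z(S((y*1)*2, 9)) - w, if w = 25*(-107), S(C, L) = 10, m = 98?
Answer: 2675 + √107 ≈ 2685.3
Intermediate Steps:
Z(x) = √107 (Z(x) = √(98 + 9) = √107)
w = -2675
Z(S((y*1)*2, 9)) - w = √107 - 1*(-2675) = √107 + 2675 = 2675 + √107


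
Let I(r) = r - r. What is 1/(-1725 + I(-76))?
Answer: -1/1725 ≈ -0.00057971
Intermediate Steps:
I(r) = 0
1/(-1725 + I(-76)) = 1/(-1725 + 0) = 1/(-1725) = -1/1725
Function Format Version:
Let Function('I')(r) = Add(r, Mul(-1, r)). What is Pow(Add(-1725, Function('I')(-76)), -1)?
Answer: Rational(-1, 1725) ≈ -0.00057971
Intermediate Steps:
Function('I')(r) = 0
Pow(Add(-1725, Function('I')(-76)), -1) = Pow(Add(-1725, 0), -1) = Pow(-1725, -1) = Rational(-1, 1725)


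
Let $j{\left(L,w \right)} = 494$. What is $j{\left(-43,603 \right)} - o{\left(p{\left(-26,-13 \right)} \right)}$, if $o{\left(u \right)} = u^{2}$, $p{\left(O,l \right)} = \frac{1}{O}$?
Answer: $\frac{333943}{676} \approx 494.0$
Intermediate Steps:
$j{\left(-43,603 \right)} - o{\left(p{\left(-26,-13 \right)} \right)} = 494 - \left(\frac{1}{-26}\right)^{2} = 494 - \left(- \frac{1}{26}\right)^{2} = 494 - \frac{1}{676} = \frac{333943}{676}$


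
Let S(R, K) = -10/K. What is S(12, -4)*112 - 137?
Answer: 143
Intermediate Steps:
S(12, -4)*112 - 137 = -10/(-4)*112 - 137 = -10*(-1/4)*112 - 137 = (5/2)*112 - 137 = 280 - 137 = 143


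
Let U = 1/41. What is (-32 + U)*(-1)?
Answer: 1311/41 ≈ 31.976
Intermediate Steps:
U = 1/41 ≈ 0.024390
(-32 + U)*(-1) = (-32 + 1/41)*(-1) = -1311/41*(-1) = 1311/41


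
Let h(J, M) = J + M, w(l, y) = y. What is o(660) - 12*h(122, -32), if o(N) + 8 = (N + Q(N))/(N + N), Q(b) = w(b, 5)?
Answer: -287099/264 ≈ -1087.5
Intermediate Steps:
Q(b) = 5
o(N) = -8 + (5 + N)/(2*N) (o(N) = -8 + (N + 5)/(N + N) = -8 + (5 + N)/((2*N)) = -8 + (5 + N)*(1/(2*N)) = -8 + (5 + N)/(2*N))
o(660) - 12*h(122, -32) = (5/2)*(1 - 3*660)/660 - 12*(122 - 32) = (5/2)*(1/660)*(1 - 1980) - 12*90 = (5/2)*(1/660)*(-1979) - 1080 = -1979/264 - 1080 = -287099/264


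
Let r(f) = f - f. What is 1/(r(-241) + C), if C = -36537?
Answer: -1/36537 ≈ -2.7370e-5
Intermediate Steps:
r(f) = 0
1/(r(-241) + C) = 1/(0 - 36537) = 1/(-36537) = -1/36537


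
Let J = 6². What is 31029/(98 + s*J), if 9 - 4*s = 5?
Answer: 31029/134 ≈ 231.56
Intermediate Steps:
J = 36
s = 1 (s = 9/4 - ¼*5 = 9/4 - 5/4 = 1)
31029/(98 + s*J) = 31029/(98 + 1*36) = 31029/(98 + 36) = 31029/134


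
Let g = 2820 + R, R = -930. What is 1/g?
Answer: 1/1890 ≈ 0.00052910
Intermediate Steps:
g = 1890 (g = 2820 - 930 = 1890)
1/g = 1/1890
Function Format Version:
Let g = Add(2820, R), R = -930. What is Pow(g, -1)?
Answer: Rational(1, 1890) ≈ 0.00052910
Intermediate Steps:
g = 1890 (g = Add(2820, -930) = 1890)
Pow(g, -1) = Pow(1890, -1) = Rational(1, 1890)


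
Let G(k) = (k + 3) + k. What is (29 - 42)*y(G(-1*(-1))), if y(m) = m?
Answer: -65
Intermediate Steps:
G(k) = 3 + 2*k (G(k) = (3 + k) + k = 3 + 2*k)
(29 - 42)*y(G(-1*(-1))) = (29 - 42)*(3 + 2*(-1*(-1))) = -13*(3 + 2*1) = -13*(3 + 2) = -13*5 = -65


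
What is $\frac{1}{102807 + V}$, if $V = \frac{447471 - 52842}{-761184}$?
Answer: $\frac{253728}{26084882953} \approx 9.727 \cdot 10^{-6}$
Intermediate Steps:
$V = - \frac{131543}{253728}$ ($V = \left(447471 - 52842\right) \left(- \frac{1}{761184}\right) = 394629 \left(- \frac{1}{761184}\right) = - \frac{131543}{253728} \approx -0.51844$)
$\frac{1}{102807 + V} = \frac{1}{102807 - \frac{131543}{253728}} = \frac{1}{\frac{26084882953}{253728}} = \frac{253728}{26084882953}$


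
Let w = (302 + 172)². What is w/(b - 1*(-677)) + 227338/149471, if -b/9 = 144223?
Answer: 130674930572/96956606215 ≈ 1.3478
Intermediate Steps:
b = -1298007 (b = -9*144223 = -1298007)
w = 224676 (w = 474² = 224676)
w/(b - 1*(-677)) + 227338/149471 = 224676/(-1298007 - 1*(-677)) + 227338/149471 = 224676/(-1298007 + 677) + 227338*(1/149471) = 224676/(-1297330) + 227338/149471 = 224676*(-1/1297330) + 227338/149471 = -112338/648665 + 227338/149471 = 130674930572/96956606215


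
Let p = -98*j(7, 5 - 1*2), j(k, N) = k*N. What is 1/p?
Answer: -1/2058 ≈ -0.00048591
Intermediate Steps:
j(k, N) = N*k
p = -2058 (p = -98*(5 - 1*2)*7 = -98*(5 - 2)*7 = -294*7 = -98*21 = -2058)
1/p = 1/(-2058) = -1/2058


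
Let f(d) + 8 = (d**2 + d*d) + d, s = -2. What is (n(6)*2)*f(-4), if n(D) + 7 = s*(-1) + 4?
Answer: -40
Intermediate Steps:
n(D) = -1 (n(D) = -7 + (-2*(-1) + 4) = -7 + (2 + 4) = -7 + 6 = -1)
f(d) = -8 + d + 2*d**2 (f(d) = -8 + ((d**2 + d*d) + d) = -8 + ((d**2 + d**2) + d) = -8 + (2*d**2 + d) = -8 + (d + 2*d**2) = -8 + d + 2*d**2)
(n(6)*2)*f(-4) = (-1*2)*(-8 - 4 + 2*(-4)**2) = -2*(-8 - 4 + 2*16) = -2*(-8 - 4 + 32) = -2*20 = -40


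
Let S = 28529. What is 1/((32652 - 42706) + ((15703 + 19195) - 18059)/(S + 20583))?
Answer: -49112/493755209 ≈ -9.9466e-5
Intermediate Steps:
1/((32652 - 42706) + ((15703 + 19195) - 18059)/(S + 20583)) = 1/((32652 - 42706) + ((15703 + 19195) - 18059)/(28529 + 20583)) = 1/(-10054 + (34898 - 18059)/49112) = 1/(-10054 + 16839*(1/49112)) = 1/(-10054 + 16839/49112) = 1/(-493755209/49112) = -49112/493755209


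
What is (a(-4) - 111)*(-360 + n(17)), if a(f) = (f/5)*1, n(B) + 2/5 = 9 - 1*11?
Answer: 1012908/25 ≈ 40516.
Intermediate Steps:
n(B) = -12/5 (n(B) = -⅖ + (9 - 1*11) = -⅖ + (9 - 11) = -⅖ - 2 = -12/5)
a(f) = f/5 (a(f) = (f*(⅕))*1 = (f/5)*1 = f/5)
(a(-4) - 111)*(-360 + n(17)) = ((⅕)*(-4) - 111)*(-360 - 12/5) = (-⅘ - 111)*(-1812/5) = -559/5*(-1812/5) = 1012908/25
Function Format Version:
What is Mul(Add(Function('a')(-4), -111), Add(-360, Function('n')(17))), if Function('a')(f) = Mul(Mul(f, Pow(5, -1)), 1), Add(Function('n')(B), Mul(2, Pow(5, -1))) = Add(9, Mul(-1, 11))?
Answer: Rational(1012908, 25) ≈ 40516.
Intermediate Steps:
Function('n')(B) = Rational(-12, 5) (Function('n')(B) = Add(Rational(-2, 5), Add(9, Mul(-1, 11))) = Add(Rational(-2, 5), Add(9, -11)) = Add(Rational(-2, 5), -2) = Rational(-12, 5))
Function('a')(f) = Mul(Rational(1, 5), f) (Function('a')(f) = Mul(Mul(f, Rational(1, 5)), 1) = Mul(Mul(Rational(1, 5), f), 1) = Mul(Rational(1, 5), f))
Mul(Add(Function('a')(-4), -111), Add(-360, Function('n')(17))) = Mul(Add(Mul(Rational(1, 5), -4), -111), Add(-360, Rational(-12, 5))) = Mul(Add(Rational(-4, 5), -111), Rational(-1812, 5)) = Mul(Rational(-559, 5), Rational(-1812, 5)) = Rational(1012908, 25)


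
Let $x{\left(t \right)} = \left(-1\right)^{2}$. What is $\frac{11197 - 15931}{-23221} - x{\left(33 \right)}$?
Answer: $- \frac{18487}{23221} \approx -0.79613$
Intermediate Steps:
$x{\left(t \right)} = 1$
$\frac{11197 - 15931}{-23221} - x{\left(33 \right)} = \frac{11197 - 15931}{-23221} - 1 = \left(-4734\right) \left(- \frac{1}{23221}\right) - 1 = \frac{4734}{23221} - 1 = - \frac{18487}{23221}$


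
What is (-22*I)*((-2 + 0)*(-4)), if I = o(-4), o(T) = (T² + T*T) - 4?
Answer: -4928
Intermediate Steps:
o(T) = -4 + 2*T² (o(T) = (T² + T²) - 4 = 2*T² - 4 = -4 + 2*T²)
I = 28 (I = -4 + 2*(-4)² = -4 + 2*16 = -4 + 32 = 28)
(-22*I)*((-2 + 0)*(-4)) = (-22*28)*((-2 + 0)*(-4)) = -(-1232)*(-4) = -616*8 = -4928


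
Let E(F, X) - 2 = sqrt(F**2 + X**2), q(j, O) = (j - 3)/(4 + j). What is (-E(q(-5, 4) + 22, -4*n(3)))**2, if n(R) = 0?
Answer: 1024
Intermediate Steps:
q(j, O) = (-3 + j)/(4 + j)
E(F, X) = 2 + sqrt(F**2 + X**2)
(-E(q(-5, 4) + 22, -4*n(3)))**2 = (-(2 + sqrt(((-3 - 5)/(4 - 5) + 22)**2 + (-4*0)**2)))**2 = (-(2 + sqrt((-8/(-1) + 22)**2 + 0**2)))**2 = (-(2 + sqrt((-1*(-8) + 22)**2 + 0)))**2 = (-(2 + sqrt((8 + 22)**2 + 0)))**2 = (-(2 + sqrt(30**2 + 0)))**2 = (-(2 + sqrt(900 + 0)))**2 = (-(2 + sqrt(900)))**2 = (-(2 + 30))**2 = (-1*32)**2 = (-32)**2 = 1024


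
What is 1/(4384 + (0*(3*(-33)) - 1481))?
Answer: 1/2903 ≈ 0.00034447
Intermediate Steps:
1/(4384 + (0*(3*(-33)) - 1481)) = 1/(4384 + (0*(-99) - 1481)) = 1/(4384 + (0 - 1481)) = 1/(4384 - 1481) = 1/2903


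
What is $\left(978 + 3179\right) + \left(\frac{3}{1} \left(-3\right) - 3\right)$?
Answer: $4145$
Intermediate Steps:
$\left(978 + 3179\right) + \left(\frac{3}{1} \left(-3\right) - 3\right) = 4157 + \left(3 \cdot 1 \left(-3\right) - 3\right) = 4157 + \left(3 \left(-3\right) - 3\right) = 4157 - 12 = 4145$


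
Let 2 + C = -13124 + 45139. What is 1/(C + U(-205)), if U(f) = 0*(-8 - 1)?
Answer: 1/32013 ≈ 3.1237e-5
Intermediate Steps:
U(f) = 0 (U(f) = 0*(-9) = 0)
C = 32013 (C = -2 + (-13124 + 45139) = -2 + 32015 = 32013)
1/(C + U(-205)) = 1/(32013 + 0) = 1/32013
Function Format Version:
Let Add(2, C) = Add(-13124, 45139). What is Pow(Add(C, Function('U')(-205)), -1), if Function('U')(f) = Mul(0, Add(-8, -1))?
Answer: Rational(1, 32013) ≈ 3.1237e-5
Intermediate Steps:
Function('U')(f) = 0 (Function('U')(f) = Mul(0, -9) = 0)
C = 32013 (C = Add(-2, Add(-13124, 45139)) = Add(-2, 32015) = 32013)
Pow(Add(C, Function('U')(-205)), -1) = Pow(Add(32013, 0), -1) = Pow(32013, -1) = Rational(1, 32013)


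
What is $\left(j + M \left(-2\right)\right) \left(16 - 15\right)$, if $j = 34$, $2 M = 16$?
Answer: $18$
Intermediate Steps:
$M = 8$ ($M = \frac{1}{2} \cdot 16 = 8$)
$\left(j + M \left(-2\right)\right) \left(16 - 15\right) = \left(34 + 8 \left(-2\right)\right) \left(16 - 15\right) = \left(34 - 16\right) 1 = 18 \cdot 1 = 18$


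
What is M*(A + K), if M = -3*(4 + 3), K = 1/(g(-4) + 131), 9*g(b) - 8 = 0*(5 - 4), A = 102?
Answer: -2542743/1187 ≈ -2142.2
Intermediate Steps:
g(b) = 8/9 (g(b) = 8/9 + (0*(5 - 4))/9 = 8/9 + (0*1)/9 = 8/9 + (1/9)*0 = 8/9 + 0 = 8/9)
K = 9/1187 (K = 1/(8/9 + 131) = 1/(1187/9) = 9/1187 ≈ 0.0075821)
M = -21 (M = -3*7 = -21)
M*(A + K) = -21*(102 + 9/1187) = -21*121083/1187 = -2542743/1187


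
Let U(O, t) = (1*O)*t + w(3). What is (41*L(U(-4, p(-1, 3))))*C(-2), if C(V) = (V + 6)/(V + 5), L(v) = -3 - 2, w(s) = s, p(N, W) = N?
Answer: -820/3 ≈ -273.33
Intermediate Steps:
U(O, t) = 3 + O*t (U(O, t) = (1*O)*t + 3 = O*t + 3 = 3 + O*t)
L(v) = -5
C(V) = (6 + V)/(5 + V)
(41*L(U(-4, p(-1, 3))))*C(-2) = (41*(-5))*((6 - 2)/(5 - 2)) = -205*4/3 = -820/3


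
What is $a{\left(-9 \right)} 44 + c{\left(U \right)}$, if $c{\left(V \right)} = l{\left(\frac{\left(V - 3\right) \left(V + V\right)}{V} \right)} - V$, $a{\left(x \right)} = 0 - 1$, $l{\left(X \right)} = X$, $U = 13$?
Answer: $-37$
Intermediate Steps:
$a{\left(x \right)} = -1$
$c{\left(V \right)} = -6 + V$ ($c{\left(V \right)} = \frac{\left(V - 3\right) \left(V + V\right)}{V} - V = \frac{\left(-3 + V\right) 2 V}{V} - V = \frac{2 V \left(-3 + V\right)}{V} - V = \left(-6 + 2 V\right) - V = -6 + V$)
$a{\left(-9 \right)} 44 + c{\left(U \right)} = \left(-1\right) 44 + \left(-6 + 13\right) = -44 + 7 = -37$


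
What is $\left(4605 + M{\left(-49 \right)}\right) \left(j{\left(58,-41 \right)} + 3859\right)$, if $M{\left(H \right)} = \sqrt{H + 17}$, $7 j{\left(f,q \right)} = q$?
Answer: $\frac{124206060}{7} + \frac{107888 i \sqrt{2}}{7} \approx 1.7744 \cdot 10^{7} + 21797.0 i$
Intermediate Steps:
$j{\left(f,q \right)} = \frac{q}{7}$
$M{\left(H \right)} = \sqrt{17 + H}$
$\left(4605 + M{\left(-49 \right)}\right) \left(j{\left(58,-41 \right)} + 3859\right) = \left(4605 + \sqrt{17 - 49}\right) \left(\frac{1}{7} \left(-41\right) + 3859\right) = \left(4605 + \sqrt{-32}\right) \left(- \frac{41}{7} + 3859\right) = \left(4605 + 4 i \sqrt{2}\right) \frac{26972}{7} = \frac{124206060}{7} + \frac{107888 i \sqrt{2}}{7}$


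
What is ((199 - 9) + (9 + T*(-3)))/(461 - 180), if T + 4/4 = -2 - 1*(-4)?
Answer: 196/281 ≈ 0.69751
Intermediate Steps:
T = 1 (T = -1 + (-2 - 1*(-4)) = -1 + (-2 + 4) = -1 + 2 = 1)
((199 - 9) + (9 + T*(-3)))/(461 - 180) = ((199 - 9) + (9 + 1*(-3)))/(461 - 180) = (190 + (9 - 3))/281 = (190 + 6)*(1/281) = 196*(1/281) = 196/281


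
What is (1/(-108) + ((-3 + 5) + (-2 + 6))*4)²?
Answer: 6713281/11664 ≈ 575.56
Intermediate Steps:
(1/(-108) + ((-3 + 5) + (-2 + 6))*4)² = (-1/108 + (2 + 4)*4)² = (-1/108 + 6*4)² = (-1/108 + 24)² = (2591/108)² = 6713281/11664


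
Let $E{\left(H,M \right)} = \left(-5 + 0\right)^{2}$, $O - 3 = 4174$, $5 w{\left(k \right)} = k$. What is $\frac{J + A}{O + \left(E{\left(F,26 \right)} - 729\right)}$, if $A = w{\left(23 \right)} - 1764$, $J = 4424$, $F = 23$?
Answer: $\frac{13323}{17365} \approx 0.76723$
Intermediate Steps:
$w{\left(k \right)} = \frac{k}{5}$
$O = 4177$ ($O = 3 + 4174 = 4177$)
$E{\left(H,M \right)} = 25$ ($E{\left(H,M \right)} = \left(-5\right)^{2} = 25$)
$A = - \frac{8797}{5}$ ($A = \frac{1}{5} \cdot 23 - 1764 = \frac{23}{5} - 1764 = - \frac{8797}{5} \approx -1759.4$)
$\frac{J + A}{O + \left(E{\left(F,26 \right)} - 729\right)} = \frac{4424 - \frac{8797}{5}}{4177 + \left(25 - 729\right)} = \frac{13323}{5 \left(4177 - 704\right)} = \frac{13323}{5 \cdot 3473} = \frac{13323}{5} \cdot \frac{1}{3473} = \frac{13323}{17365}$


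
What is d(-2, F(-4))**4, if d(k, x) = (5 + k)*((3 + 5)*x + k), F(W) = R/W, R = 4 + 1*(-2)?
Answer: 104976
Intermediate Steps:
R = 2 (R = 4 - 2 = 2)
F(W) = 2/W
d(k, x) = (5 + k)*(k + 8*x) (d(k, x) = (5 + k)*(8*x + k) = (5 + k)*(k + 8*x))
d(-2, F(-4))**4 = ((-2)**2 + 5*(-2) + 40*(2/(-4)) + 8*(-2)*(2/(-4)))**4 = (4 - 10 + 40*(2*(-1/4)) + 8*(-2)*(2*(-1/4)))**4 = (4 - 10 + 40*(-1/2) + 8*(-2)*(-1/2))**4 = (4 - 10 - 20 + 8)**4 = (-18)**4 = 104976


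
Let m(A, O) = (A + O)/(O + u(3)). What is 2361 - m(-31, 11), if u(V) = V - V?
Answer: 25991/11 ≈ 2362.8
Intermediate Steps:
u(V) = 0
m(A, O) = (A + O)/O (m(A, O) = (A + O)/(O + 0) = (A + O)/O)
2361 - m(-31, 11) = 2361 - (-31 + 11)/11 = 2361 - (-20)/11 = 2361 - 1*(-20/11) = 2361 + 20/11 = 25991/11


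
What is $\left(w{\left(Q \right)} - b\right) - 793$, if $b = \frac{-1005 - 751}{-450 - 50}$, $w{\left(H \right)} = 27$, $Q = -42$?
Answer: $- \frac{96189}{125} \approx -769.51$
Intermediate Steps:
$b = \frac{439}{125}$ ($b = - \frac{1756}{-500} = \left(-1756\right) \left(- \frac{1}{500}\right) = \frac{439}{125} \approx 3.512$)
$\left(w{\left(Q \right)} - b\right) - 793 = \left(27 - \frac{439}{125}\right) - 793 = \frac{2936}{125} - 793 = - \frac{96189}{125}$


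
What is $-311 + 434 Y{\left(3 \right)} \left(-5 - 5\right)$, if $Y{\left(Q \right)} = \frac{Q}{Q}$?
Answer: $-4651$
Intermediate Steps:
$Y{\left(Q \right)} = 1$
$-311 + 434 Y{\left(3 \right)} \left(-5 - 5\right) = -311 + 434 \cdot 1 \left(-5 - 5\right) = -311 + 434 \cdot 1 \left(-10\right) = -311 + 434 \left(-10\right) = -311 - 4340 = -4651$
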